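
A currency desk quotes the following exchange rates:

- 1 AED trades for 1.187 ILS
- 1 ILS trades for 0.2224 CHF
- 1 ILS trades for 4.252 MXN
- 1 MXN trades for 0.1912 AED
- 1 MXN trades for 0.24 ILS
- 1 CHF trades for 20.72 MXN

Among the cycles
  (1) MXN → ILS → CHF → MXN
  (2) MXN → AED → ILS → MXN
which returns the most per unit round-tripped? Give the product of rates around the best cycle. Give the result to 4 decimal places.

1.1060

(1) 0.24 × 0.2224 × 20.72 = 1.10595
(2) 0.1912 × 1.187 × 4.252 = 0.96501
Highest is cycle (1) at 1.1060 (>1, arbitrage).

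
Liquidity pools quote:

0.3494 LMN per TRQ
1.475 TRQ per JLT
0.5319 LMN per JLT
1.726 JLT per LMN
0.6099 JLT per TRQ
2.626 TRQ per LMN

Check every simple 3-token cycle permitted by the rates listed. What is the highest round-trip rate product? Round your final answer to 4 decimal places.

TRQ→LMN→JLT→TRQ: 0.3494 × 1.726 × 1.475 = 0.88952
TRQ→JLT→LMN→TRQ: 0.6099 × 0.5319 × 2.626 = 0.85189
Maximum is TRQ→LMN→JLT→TRQ at 0.8895; no arbitrage — every cycle loses value.

0.8895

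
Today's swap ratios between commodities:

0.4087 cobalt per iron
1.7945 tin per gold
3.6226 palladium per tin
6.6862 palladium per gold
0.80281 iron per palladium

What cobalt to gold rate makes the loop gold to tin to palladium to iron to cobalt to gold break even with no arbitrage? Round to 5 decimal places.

0.46883

Known legs of the cycle: 1.7945 × 3.6226 × 0.80281 × 0.4087 = 2.1329528570533979
For no arbitrage the full-cycle product must be 1, so the missing rate is 1 / 2.1329528570533979 ≈ 0.4688336.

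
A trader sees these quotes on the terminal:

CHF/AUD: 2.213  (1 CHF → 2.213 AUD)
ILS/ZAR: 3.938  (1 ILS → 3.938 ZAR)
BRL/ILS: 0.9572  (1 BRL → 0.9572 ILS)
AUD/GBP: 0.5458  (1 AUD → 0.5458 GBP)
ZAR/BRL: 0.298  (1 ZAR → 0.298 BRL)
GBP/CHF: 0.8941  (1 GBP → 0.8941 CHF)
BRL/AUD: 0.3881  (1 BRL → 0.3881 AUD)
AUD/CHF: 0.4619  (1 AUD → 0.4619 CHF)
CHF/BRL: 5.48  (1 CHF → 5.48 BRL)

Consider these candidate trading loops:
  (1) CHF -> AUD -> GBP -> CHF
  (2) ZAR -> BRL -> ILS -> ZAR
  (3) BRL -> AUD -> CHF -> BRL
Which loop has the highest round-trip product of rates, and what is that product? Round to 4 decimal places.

1.1233

(1) 2.213 × 0.5458 × 0.8941 = 1.07994
(2) 0.298 × 0.9572 × 3.938 = 1.12330
(3) 0.3881 × 0.4619 × 5.48 = 0.98236
Highest is cycle (2) at 1.1233 (>1, arbitrage).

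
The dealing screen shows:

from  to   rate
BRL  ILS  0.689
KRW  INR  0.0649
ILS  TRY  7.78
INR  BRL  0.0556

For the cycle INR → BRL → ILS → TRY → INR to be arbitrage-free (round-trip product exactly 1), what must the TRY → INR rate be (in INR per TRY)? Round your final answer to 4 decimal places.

Known legs of the cycle: 0.0556 × 0.689 × 7.78 = 0.298039352
For no arbitrage the full-cycle product must be 1, so the missing rate is 1 / 0.298039352 ≈ 3.355262.

3.3553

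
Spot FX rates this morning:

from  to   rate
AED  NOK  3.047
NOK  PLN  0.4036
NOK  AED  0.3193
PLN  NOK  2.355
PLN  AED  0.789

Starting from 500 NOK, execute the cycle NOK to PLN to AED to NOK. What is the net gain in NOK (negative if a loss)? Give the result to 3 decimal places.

500 NOK × 0.4036 = 201.8 PLN
201.8 PLN × 0.789 = 159.2202 AED
159.2202 AED × 3.047 = 485.1439494 NOK
Net change: 485.1439494 − 500 = -14.8560506 NOK

-14.856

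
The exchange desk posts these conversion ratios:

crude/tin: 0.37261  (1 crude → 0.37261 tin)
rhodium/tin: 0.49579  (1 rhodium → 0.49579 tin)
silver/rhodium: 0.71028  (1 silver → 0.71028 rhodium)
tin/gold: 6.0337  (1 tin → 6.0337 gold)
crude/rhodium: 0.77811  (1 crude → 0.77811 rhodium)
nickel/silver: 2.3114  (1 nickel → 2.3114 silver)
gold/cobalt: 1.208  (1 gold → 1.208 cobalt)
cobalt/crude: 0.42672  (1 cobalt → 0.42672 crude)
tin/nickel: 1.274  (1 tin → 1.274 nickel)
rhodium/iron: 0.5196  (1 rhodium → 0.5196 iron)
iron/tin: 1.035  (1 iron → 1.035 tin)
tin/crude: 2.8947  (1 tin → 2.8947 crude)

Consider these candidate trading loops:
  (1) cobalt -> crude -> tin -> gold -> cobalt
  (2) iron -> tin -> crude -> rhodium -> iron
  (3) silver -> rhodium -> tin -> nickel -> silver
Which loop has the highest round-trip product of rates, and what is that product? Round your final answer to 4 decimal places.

(1) 0.42672 × 0.37261 × 6.0337 × 1.208 = 1.15891
(2) 1.035 × 2.8947 × 0.77811 × 0.5196 = 1.21131
(3) 0.71028 × 0.49579 × 1.274 × 2.3114 = 1.03698
Highest is cycle (2) at 1.2113 (>1, arbitrage).

1.2113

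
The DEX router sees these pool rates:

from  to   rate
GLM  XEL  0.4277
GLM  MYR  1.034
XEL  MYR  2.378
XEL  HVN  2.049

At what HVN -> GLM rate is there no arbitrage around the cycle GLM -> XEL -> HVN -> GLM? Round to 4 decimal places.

1.1411

Known legs of the cycle: 0.4277 × 2.049 = 0.8763573
For no arbitrage the full-cycle product must be 1, so the missing rate is 1 / 0.8763573 ≈ 1.141087.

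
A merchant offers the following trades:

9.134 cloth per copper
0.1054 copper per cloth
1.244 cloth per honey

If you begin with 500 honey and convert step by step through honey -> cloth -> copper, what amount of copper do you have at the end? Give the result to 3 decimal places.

65.559

500 honey × 1.244 = 622 cloth
622 cloth × 0.1054 = 65.5588 copper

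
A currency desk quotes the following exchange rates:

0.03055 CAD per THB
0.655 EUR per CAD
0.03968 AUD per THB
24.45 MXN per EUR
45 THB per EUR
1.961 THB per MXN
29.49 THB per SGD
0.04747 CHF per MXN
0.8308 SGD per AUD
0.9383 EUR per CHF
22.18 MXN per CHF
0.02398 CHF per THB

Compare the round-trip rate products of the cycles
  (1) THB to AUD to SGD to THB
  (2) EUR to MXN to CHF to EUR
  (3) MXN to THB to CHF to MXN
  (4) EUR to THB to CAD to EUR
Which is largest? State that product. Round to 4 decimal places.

1.0890

(1) 0.03968 × 0.8308 × 29.49 = 0.97217
(2) 24.45 × 0.04747 × 0.9383 = 1.08903
(3) 1.961 × 0.02398 × 22.18 = 1.04301
(4) 45 × 0.03055 × 0.655 = 0.90046
Highest is cycle (2) at 1.0890 (>1, arbitrage).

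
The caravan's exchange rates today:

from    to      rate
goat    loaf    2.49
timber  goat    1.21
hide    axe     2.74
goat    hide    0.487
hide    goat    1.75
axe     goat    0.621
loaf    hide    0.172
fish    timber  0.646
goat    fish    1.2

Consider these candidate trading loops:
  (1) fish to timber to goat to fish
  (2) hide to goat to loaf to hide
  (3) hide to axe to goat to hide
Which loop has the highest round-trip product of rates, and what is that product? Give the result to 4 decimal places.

0.9380

(1) 0.646 × 1.21 × 1.2 = 0.93799
(2) 1.75 × 2.49 × 0.172 = 0.74949
(3) 2.74 × 0.621 × 0.487 = 0.82865
Highest is cycle (1) at 0.9380 (≤1, no arbitrage).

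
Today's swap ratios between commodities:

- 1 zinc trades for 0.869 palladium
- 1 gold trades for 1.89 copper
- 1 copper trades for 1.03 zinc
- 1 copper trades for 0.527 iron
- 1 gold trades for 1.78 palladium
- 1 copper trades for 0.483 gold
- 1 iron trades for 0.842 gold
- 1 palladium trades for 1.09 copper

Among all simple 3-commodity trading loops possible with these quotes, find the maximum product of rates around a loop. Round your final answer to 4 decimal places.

zinc→palladium→copper→zinc: 0.869 × 1.09 × 1.03 = 0.97563
gold→palladium→copper→gold: 1.78 × 1.09 × 0.483 = 0.93712
iron→gold→copper→iron: 0.842 × 1.89 × 0.527 = 0.83866
Maximum is zinc→palladium→copper→zinc at 0.9756; no arbitrage — every cycle loses value.

0.9756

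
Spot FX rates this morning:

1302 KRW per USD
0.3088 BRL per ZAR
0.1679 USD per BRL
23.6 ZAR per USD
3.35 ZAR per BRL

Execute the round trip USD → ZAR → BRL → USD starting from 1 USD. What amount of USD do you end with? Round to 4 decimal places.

1.2236

1 USD × 23.6 = 23.6 ZAR
23.6 ZAR × 0.3088 = 7.28768 BRL
7.28768 BRL × 0.1679 = 1.223601472 USD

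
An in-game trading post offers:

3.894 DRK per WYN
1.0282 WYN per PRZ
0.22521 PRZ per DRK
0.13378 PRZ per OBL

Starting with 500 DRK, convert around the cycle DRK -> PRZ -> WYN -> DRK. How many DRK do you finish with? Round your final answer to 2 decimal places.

450.85

500 DRK × 0.22521 = 112.605 PRZ
112.605 PRZ × 1.0282 = 115.780461 WYN
115.780461 WYN × 3.894 = 450.849115134 DRK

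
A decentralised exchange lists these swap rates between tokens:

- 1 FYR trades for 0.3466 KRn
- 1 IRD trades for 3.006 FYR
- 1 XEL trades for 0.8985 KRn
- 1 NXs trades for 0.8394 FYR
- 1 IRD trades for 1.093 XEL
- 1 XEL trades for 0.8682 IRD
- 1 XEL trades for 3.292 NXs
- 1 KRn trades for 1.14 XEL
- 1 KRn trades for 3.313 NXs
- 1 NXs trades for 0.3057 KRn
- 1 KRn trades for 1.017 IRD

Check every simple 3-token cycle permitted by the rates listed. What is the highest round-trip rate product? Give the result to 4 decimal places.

1.1473

XEL→NXs→KRn→XEL: 3.292 × 0.3057 × 1.14 = 1.14726
KRn→IRD→FYR→KRn: 1.017 × 3.006 × 0.3466 = 1.05959
XEL→KRn→IRD→XEL: 0.8985 × 1.017 × 1.093 = 0.99876
KRn→NXs→FYR→KRn: 3.313 × 0.8394 × 0.3466 = 0.96387
Maximum is XEL→NXs→KRn→XEL at 1.1473; arbitrage exists.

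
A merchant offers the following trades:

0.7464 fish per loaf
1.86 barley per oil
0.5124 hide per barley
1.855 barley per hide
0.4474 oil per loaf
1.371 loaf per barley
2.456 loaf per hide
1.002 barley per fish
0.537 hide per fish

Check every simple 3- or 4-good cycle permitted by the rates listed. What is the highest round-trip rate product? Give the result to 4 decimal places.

oil→barley→loaf→oil: 1.86 × 1.371 × 0.4474 = 1.14090
oil→barley→hide→loaf→oil: 1.86 × 0.5124 × 2.456 × 0.4474 = 1.04724
fish→barley→loaf→fish: 1.002 × 1.371 × 0.7464 = 1.02536
fish→hide→barley→loaf→fish: 0.537 × 1.855 × 1.371 × 0.7464 = 1.01936
fish→hide→loaf→fish: 0.537 × 2.456 × 0.7464 = 0.98441
fish→barley→hide→loaf→fish: 1.002 × 0.5124 × 2.456 × 0.7464 = 0.94119
Maximum is oil→barley→loaf→oil at 1.1409; arbitrage exists.

1.1409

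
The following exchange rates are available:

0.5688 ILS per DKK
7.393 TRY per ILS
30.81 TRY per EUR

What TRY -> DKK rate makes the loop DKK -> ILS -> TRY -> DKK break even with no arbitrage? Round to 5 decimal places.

Known legs of the cycle: 0.5688 × 7.393 = 4.2051384
For no arbitrage the full-cycle product must be 1, so the missing rate is 1 / 4.2051384 ≈ 0.2378043.

0.23780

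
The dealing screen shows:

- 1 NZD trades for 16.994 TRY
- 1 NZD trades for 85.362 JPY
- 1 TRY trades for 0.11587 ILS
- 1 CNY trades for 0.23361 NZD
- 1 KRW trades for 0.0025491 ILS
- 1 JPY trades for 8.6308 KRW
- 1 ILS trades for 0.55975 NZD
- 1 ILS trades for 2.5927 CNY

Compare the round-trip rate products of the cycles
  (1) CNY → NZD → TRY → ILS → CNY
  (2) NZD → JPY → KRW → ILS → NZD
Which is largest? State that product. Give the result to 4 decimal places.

1.1926

(1) 0.23361 × 16.994 × 0.11587 × 2.5927 = 1.19264
(2) 85.362 × 8.6308 × 0.0025491 × 0.55975 = 1.05123
Highest is cycle (1) at 1.1926 (>1, arbitrage).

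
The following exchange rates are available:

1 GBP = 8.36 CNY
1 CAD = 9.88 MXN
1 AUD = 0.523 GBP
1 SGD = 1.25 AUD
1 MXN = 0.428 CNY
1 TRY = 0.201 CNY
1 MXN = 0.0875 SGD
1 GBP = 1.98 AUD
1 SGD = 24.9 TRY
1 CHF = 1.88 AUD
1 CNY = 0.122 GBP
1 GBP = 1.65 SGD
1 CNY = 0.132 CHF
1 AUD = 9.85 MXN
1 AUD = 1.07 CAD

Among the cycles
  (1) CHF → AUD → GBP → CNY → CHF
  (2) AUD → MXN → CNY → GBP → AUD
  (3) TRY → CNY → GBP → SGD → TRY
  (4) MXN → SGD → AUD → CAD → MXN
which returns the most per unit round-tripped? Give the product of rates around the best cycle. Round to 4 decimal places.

(1) 1.88 × 0.523 × 8.36 × 0.132 = 1.08503
(2) 9.85 × 0.428 × 0.122 × 1.98 = 1.01837
(3) 0.201 × 0.122 × 1.65 × 24.9 = 1.00749
(4) 0.0875 × 1.25 × 1.07 × 9.88 = 1.15627
Highest is cycle (4) at 1.1563 (>1, arbitrage).

1.1563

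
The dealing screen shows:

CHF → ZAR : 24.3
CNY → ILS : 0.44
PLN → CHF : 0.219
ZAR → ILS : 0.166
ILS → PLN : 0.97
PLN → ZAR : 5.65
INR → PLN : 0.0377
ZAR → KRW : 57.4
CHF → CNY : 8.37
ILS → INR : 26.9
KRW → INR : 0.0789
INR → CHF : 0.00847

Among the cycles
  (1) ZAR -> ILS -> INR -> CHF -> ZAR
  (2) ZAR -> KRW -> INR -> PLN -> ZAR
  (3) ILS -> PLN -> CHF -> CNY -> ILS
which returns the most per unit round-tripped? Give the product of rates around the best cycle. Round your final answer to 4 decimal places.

0.9647

(1) 0.166 × 26.9 × 0.00847 × 24.3 = 0.91907
(2) 57.4 × 0.0789 × 0.0377 × 5.65 = 0.96467
(3) 0.97 × 0.219 × 8.37 × 0.44 = 0.78234
Highest is cycle (2) at 0.9647 (≤1, no arbitrage).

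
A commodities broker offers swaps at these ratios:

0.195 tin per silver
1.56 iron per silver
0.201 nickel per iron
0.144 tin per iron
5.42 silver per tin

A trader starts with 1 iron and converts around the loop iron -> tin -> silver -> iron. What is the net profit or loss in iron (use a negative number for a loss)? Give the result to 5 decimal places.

1 iron × 0.144 = 0.144 tin
0.144 tin × 5.42 = 0.78048 silver
0.78048 silver × 1.56 = 1.2175488 iron
Net change: 1.2175488 − 1 = 0.2175488 iron

0.21755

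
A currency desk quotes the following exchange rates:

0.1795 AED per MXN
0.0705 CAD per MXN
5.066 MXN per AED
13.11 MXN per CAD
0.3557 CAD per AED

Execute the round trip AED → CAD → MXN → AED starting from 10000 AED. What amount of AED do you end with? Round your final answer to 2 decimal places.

8370.49

10000 AED × 0.3557 = 3557 CAD
3557 CAD × 13.11 = 46632.27 MXN
46632.27 MXN × 0.1795 = 8370.492465 AED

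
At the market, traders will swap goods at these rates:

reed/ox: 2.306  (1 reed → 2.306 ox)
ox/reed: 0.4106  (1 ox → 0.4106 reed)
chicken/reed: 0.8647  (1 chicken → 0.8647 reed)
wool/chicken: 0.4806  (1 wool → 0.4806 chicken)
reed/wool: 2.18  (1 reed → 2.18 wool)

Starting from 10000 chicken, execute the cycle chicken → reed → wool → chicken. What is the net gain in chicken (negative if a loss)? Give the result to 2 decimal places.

-940.47

10000 chicken × 0.8647 = 8647 reed
8647 reed × 2.18 = 18850.46 wool
18850.46 wool × 0.4806 = 9059.531076 chicken
Net change: 9059.531076 − 10000 = -940.468924 chicken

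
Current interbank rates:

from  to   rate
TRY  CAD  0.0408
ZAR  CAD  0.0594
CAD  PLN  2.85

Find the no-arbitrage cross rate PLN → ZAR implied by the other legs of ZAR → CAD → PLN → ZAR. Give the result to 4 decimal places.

Known legs of the cycle: 0.0594 × 2.85 = 0.16929
For no arbitrage the full-cycle product must be 1, so the missing rate is 1 / 0.16929 ≈ 5.907023.

5.9070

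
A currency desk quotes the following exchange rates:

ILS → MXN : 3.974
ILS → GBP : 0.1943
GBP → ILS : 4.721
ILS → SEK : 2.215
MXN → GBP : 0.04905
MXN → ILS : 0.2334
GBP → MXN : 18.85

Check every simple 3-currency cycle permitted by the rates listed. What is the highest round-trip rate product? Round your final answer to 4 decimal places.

GBP→ILS→MXN→GBP: 4.721 × 3.974 × 0.04905 = 0.92024
GBP→MXN→ILS→GBP: 18.85 × 0.2334 × 0.1943 = 0.85484
Maximum is GBP→ILS→MXN→GBP at 0.9202; no arbitrage — every cycle loses value.

0.9202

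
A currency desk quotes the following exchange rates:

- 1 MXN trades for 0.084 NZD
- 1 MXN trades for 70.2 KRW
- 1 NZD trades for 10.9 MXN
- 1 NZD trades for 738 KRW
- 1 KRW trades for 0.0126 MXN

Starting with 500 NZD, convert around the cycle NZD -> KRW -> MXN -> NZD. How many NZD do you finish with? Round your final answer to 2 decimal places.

390.55

500 NZD × 738 = 369000 KRW
369000 KRW × 0.0126 = 4649.4 MXN
4649.4 MXN × 0.084 = 390.5496 NZD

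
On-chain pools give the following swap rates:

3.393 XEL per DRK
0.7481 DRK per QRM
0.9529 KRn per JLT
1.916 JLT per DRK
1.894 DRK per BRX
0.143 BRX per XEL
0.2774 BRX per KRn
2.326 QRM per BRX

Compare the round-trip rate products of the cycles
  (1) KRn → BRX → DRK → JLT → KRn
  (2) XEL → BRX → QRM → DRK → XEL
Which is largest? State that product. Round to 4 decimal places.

0.9592

(1) 0.2774 × 1.894 × 1.916 × 0.9529 = 0.95924
(2) 0.143 × 2.326 × 0.7481 × 3.393 = 0.84429
Highest is cycle (1) at 0.9592 (≤1, no arbitrage).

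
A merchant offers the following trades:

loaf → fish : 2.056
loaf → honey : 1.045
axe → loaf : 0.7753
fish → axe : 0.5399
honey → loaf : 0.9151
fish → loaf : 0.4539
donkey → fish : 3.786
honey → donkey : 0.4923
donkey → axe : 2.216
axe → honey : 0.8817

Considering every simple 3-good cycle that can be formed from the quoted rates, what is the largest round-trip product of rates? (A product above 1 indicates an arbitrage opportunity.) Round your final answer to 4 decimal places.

0.9619

axe→honey→donkey→axe: 0.8817 × 0.4923 × 2.216 = 0.96188
loaf→fish→axe→loaf: 2.056 × 0.5399 × 0.7753 = 0.86061
Maximum is axe→honey→donkey→axe at 0.9619; no arbitrage — every cycle loses value.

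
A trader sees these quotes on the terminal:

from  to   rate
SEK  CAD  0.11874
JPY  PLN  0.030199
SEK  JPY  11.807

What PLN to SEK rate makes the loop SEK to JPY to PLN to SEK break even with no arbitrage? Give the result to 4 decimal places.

Known legs of the cycle: 11.807 × 0.030199 = 0.356559593
For no arbitrage the full-cycle product must be 1, so the missing rate is 1 / 0.356559593 ≈ 2.804580.

2.8046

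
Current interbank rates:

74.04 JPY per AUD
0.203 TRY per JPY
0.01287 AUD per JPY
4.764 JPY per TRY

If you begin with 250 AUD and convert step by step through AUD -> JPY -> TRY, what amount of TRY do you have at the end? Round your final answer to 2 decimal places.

250 AUD × 74.04 = 18510 JPY
18510 JPY × 0.203 = 3757.53 TRY

3757.53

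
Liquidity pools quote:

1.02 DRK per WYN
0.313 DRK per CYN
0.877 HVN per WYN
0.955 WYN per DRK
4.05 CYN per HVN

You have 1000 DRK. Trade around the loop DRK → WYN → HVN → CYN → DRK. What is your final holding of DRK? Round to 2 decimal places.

1061.70

1000 DRK × 0.955 = 955 WYN
955 WYN × 0.877 = 837.535 HVN
837.535 HVN × 4.05 = 3392.01675 CYN
3392.01675 CYN × 0.313 = 1061.70124275 DRK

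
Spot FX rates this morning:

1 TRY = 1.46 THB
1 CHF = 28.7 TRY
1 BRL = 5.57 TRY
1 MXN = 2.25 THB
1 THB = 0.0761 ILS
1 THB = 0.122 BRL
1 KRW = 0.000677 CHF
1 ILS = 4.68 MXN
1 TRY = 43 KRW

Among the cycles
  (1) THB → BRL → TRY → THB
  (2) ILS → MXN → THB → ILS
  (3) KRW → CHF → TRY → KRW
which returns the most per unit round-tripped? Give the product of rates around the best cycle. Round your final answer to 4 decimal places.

0.9921

(1) 0.122 × 5.57 × 1.46 = 0.99213
(2) 4.68 × 2.25 × 0.0761 = 0.80133
(3) 0.000677 × 28.7 × 43 = 0.83549
Highest is cycle (1) at 0.9921 (≤1, no arbitrage).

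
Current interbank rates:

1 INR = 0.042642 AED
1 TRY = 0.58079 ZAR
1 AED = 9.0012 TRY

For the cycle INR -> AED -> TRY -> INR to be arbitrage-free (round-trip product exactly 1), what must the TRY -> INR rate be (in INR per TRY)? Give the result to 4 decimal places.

2.6053

Known legs of the cycle: 0.042642 × 9.0012 = 0.3838291704
For no arbitrage the full-cycle product must be 1, so the missing rate is 1 / 0.3838291704 ≈ 2.605326.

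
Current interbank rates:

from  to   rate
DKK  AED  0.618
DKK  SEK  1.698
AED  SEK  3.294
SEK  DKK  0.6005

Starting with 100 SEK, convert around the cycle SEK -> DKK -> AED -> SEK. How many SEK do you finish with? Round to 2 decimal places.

122.24

100 SEK × 0.6005 = 60.05 DKK
60.05 DKK × 0.618 = 37.1109 AED
37.1109 AED × 3.294 = 122.2433046 SEK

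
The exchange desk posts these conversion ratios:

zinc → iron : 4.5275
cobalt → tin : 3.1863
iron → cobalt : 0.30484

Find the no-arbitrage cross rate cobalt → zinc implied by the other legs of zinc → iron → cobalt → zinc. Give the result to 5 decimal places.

Known legs of the cycle: 4.5275 × 0.30484 = 1.3801631
For no arbitrage the full-cycle product must be 1, so the missing rate is 1 / 1.3801631 ≈ 0.7245520.

0.72455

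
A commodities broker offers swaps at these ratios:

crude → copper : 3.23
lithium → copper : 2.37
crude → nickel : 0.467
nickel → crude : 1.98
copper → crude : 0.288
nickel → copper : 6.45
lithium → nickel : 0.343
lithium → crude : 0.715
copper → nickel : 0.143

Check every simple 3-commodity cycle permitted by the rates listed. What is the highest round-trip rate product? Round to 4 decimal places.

nickel→crude→copper→nickel: 1.98 × 3.23 × 0.143 = 0.91454
nickel→copper→crude→nickel: 6.45 × 0.288 × 0.467 = 0.86750
Maximum is nickel→crude→copper→nickel at 0.9145; no arbitrage — every cycle loses value.

0.9145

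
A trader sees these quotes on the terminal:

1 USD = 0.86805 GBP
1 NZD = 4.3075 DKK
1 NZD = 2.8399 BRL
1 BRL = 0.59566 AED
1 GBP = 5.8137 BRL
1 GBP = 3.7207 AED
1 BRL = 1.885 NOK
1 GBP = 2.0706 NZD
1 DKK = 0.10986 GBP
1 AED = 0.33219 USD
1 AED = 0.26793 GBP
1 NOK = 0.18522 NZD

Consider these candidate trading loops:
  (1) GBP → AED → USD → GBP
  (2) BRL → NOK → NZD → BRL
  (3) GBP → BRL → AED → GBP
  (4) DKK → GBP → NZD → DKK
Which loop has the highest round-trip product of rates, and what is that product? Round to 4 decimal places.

1.0729

(1) 3.7207 × 0.33219 × 0.86805 = 1.07289
(2) 1.885 × 0.18522 × 2.8399 = 0.99152
(3) 5.8137 × 0.59566 × 0.26793 = 0.92784
(4) 0.10986 × 2.0706 × 4.3075 = 0.97985
Highest is cycle (1) at 1.0729 (>1, arbitrage).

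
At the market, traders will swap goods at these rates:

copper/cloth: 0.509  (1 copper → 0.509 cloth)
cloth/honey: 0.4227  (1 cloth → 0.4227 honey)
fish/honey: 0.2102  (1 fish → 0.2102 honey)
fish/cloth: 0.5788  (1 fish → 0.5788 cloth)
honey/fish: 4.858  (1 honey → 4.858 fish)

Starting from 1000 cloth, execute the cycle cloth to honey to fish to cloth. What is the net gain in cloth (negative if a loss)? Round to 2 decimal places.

188.55

1000 cloth × 0.4227 = 422.7 honey
422.7 honey × 4.858 = 2053.4766 fish
2053.4766 fish × 0.5788 = 1188.55225608 cloth
Net change: 1188.55225608 − 1000 = 188.55225608 cloth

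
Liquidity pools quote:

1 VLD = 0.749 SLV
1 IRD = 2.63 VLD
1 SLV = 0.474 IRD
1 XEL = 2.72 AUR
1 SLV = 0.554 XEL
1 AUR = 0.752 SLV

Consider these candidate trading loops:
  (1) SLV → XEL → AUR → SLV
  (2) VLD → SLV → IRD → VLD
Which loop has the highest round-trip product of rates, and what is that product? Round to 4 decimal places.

(1) 0.554 × 2.72 × 0.752 = 1.13317
(2) 0.749 × 0.474 × 2.63 = 0.93372
Highest is cycle (1) at 1.1332 (>1, arbitrage).

1.1332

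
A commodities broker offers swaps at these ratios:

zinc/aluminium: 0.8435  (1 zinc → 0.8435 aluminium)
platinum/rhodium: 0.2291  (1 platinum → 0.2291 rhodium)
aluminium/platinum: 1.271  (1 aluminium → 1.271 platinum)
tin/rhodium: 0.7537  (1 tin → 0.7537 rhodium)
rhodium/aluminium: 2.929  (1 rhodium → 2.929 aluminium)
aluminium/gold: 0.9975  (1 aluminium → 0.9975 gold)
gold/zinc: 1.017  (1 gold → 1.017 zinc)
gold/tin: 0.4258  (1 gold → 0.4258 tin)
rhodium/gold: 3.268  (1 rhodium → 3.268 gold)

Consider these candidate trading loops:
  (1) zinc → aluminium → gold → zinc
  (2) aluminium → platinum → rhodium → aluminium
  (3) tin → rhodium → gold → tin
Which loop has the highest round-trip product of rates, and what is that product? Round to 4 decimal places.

1.0488

(1) 0.8435 × 0.9975 × 1.017 = 0.85569
(2) 1.271 × 0.2291 × 2.929 = 0.85288
(3) 0.7537 × 3.268 × 0.4258 = 1.04878
Highest is cycle (3) at 1.0488 (>1, arbitrage).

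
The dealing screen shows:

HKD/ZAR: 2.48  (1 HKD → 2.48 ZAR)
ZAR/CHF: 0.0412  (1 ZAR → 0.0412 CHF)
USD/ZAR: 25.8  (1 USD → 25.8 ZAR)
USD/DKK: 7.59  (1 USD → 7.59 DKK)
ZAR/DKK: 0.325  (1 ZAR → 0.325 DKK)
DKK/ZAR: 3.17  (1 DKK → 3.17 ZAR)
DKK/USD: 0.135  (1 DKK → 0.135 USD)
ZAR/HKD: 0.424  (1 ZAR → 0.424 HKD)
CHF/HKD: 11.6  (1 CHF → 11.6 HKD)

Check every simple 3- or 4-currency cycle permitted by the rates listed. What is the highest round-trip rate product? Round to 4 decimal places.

CHF→HKD→ZAR→CHF: 11.6 × 2.48 × 0.0412 = 1.18524
USD→ZAR→DKK→USD: 25.8 × 0.325 × 0.135 = 1.13198
Maximum is CHF→HKD→ZAR→CHF at 1.1852; arbitrage exists.

1.1852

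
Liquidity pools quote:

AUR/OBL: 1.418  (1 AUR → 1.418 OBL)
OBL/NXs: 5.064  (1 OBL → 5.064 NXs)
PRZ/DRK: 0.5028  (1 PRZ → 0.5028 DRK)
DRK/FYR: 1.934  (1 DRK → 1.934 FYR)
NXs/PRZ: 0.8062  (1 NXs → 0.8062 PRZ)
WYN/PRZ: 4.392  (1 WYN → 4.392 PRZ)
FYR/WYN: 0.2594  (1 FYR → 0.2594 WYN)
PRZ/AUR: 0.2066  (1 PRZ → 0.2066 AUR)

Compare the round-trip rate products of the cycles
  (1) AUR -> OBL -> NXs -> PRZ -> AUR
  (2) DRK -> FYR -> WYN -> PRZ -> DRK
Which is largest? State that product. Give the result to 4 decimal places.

1.1960

(1) 1.418 × 5.064 × 0.8062 × 0.2066 = 1.19603
(2) 1.934 × 0.2594 × 4.392 × 0.5028 = 1.10786
Highest is cycle (1) at 1.1960 (>1, arbitrage).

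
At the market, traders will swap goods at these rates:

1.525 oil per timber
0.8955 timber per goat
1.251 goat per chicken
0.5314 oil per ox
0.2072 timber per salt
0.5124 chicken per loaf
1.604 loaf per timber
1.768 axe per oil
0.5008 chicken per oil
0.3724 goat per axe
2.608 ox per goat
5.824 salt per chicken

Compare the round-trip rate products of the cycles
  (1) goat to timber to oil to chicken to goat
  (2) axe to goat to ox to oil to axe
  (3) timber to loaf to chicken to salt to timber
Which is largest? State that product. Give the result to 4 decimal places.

(1) 0.8955 × 1.525 × 0.5008 × 1.251 = 0.85557
(2) 0.3724 × 2.608 × 0.5314 × 1.768 = 0.91248
(3) 1.604 × 0.5124 × 5.824 × 0.2072 = 0.99180
Highest is cycle (3) at 0.9918 (≤1, no arbitrage).

0.9918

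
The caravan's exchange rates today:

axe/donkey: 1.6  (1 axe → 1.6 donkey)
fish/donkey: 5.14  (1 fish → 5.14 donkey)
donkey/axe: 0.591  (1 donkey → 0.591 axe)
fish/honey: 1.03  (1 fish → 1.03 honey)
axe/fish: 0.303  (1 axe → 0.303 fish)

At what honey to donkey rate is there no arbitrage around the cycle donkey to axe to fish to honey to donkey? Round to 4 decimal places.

Known legs of the cycle: 0.591 × 0.303 × 1.03 = 0.18444519
For no arbitrage the full-cycle product must be 1, so the missing rate is 1 / 0.18444519 ≈ 5.421665.

5.4217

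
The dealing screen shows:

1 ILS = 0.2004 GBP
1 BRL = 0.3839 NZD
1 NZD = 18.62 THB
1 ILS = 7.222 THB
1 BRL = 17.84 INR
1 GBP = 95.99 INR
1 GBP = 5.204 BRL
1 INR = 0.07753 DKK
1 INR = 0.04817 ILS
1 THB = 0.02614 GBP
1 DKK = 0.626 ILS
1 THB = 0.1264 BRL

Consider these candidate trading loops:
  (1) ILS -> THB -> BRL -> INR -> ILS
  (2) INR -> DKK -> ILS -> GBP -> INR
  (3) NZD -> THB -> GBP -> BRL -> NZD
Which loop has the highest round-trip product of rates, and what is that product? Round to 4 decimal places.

0.9724

(1) 7.222 × 0.1264 × 17.84 × 0.04817 = 0.78447
(2) 0.07753 × 0.626 × 0.2004 × 95.99 = 0.93362
(3) 18.62 × 0.02614 × 5.204 × 0.3839 = 0.97239
Highest is cycle (3) at 0.9724 (≤1, no arbitrage).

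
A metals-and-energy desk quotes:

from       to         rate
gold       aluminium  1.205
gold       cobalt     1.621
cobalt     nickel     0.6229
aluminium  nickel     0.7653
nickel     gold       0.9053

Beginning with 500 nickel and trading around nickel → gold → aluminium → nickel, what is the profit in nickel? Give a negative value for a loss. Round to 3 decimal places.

500 nickel × 0.9053 = 452.65 gold
452.65 gold × 1.205 = 545.44325 aluminium
545.44325 aluminium × 0.7653 = 417.427719225 nickel
Net change: 417.427719225 − 500 = -82.572280775 nickel

-82.572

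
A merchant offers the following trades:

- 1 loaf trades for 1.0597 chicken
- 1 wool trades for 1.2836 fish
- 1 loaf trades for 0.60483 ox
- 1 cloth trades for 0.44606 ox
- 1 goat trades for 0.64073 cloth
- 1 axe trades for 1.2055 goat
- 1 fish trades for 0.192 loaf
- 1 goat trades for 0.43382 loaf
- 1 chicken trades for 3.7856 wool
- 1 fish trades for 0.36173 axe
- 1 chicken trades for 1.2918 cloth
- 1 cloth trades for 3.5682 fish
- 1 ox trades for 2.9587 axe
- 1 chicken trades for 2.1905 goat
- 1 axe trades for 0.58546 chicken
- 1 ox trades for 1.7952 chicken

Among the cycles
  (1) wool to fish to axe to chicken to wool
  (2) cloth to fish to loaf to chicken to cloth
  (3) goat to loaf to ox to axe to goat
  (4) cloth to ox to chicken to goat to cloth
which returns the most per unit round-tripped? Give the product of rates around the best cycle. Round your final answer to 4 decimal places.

1.1239

(1) 1.2836 × 0.36173 × 0.58546 × 3.7856 = 1.02907
(2) 3.5682 × 0.192 × 1.0597 × 1.2918 = 0.93784
(3) 0.43382 × 0.60483 × 2.9587 × 1.2055 = 0.93586
(4) 0.44606 × 1.7952 × 2.1905 × 0.64073 = 1.12389
Highest is cycle (4) at 1.1239 (>1, arbitrage).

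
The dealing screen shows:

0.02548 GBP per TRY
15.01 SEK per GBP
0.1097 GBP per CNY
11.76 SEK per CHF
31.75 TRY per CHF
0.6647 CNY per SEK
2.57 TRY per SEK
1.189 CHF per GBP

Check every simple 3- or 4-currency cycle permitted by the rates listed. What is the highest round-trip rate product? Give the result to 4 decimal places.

CNY→GBP→SEK→CNY: 0.1097 × 15.01 × 0.6647 = 1.09449
CNY→GBP→CHF→SEK→CNY: 0.1097 × 1.189 × 11.76 × 0.6647 = 1.01958
GBP→SEK→TRY→GBP: 15.01 × 2.57 × 0.02548 = 0.98291
CHF→TRY→GBP→CHF: 31.75 × 0.02548 × 1.189 = 0.96189
CHF→SEK→TRY→GBP→CHF: 11.76 × 2.57 × 0.02548 × 1.189 = 0.91563
Maximum is CNY→GBP→SEK→CNY at 1.0945; arbitrage exists.

1.0945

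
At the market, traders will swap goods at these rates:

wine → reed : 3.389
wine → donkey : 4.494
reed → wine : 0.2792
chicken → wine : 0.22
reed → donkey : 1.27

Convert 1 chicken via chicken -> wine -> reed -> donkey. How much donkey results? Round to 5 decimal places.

1 chicken × 0.22 = 0.22 wine
0.22 wine × 3.389 = 0.74558 reed
0.74558 reed × 1.27 = 0.9468866 donkey

0.94689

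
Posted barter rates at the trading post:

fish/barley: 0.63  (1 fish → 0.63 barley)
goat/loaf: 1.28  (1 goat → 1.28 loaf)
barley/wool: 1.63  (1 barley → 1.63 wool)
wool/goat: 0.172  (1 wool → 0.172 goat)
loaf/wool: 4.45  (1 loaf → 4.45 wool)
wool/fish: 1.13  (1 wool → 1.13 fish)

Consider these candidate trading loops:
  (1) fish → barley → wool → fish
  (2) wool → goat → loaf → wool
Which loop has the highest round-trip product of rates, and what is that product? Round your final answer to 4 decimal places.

(1) 0.63 × 1.63 × 1.13 = 1.16040
(2) 0.172 × 1.28 × 4.45 = 0.97971
Highest is cycle (1) at 1.1604 (>1, arbitrage).

1.1604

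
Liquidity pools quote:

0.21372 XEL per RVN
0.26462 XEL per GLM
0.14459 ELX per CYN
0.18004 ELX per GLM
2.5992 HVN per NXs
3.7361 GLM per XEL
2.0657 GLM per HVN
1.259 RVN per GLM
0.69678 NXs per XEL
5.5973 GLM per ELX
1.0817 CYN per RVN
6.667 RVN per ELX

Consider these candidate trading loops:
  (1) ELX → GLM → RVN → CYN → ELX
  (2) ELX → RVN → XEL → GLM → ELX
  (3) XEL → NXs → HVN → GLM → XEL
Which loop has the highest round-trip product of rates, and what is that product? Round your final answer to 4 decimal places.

(1) 5.5973 × 1.259 × 1.0817 × 0.14459 = 1.10217
(2) 6.667 × 0.21372 × 3.7361 × 0.18004 = 0.95844
(3) 0.69678 × 2.5992 × 2.0657 × 0.26462 = 0.98998
Highest is cycle (1) at 1.1022 (>1, arbitrage).

1.1022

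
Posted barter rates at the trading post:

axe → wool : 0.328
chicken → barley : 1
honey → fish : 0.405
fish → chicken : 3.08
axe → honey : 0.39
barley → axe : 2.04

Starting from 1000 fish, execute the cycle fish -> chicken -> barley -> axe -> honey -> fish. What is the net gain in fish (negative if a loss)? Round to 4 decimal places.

-7.5686

1000 fish × 3.08 = 3080 chicken
3080 chicken × 1 = 3080 barley
3080 barley × 2.04 = 6283.2 axe
6283.2 axe × 0.39 = 2450.448 honey
2450.448 honey × 0.405 = 992.43144 fish
Net change: 992.43144 − 1000 = -7.56856 fish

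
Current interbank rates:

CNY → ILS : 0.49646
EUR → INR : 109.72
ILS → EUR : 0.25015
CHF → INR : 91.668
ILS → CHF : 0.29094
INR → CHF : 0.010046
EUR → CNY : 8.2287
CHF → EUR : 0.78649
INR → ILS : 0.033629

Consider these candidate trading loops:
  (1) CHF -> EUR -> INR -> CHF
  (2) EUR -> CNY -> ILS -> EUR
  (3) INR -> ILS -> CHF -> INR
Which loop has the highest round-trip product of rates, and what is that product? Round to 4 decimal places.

1.0219

(1) 0.78649 × 109.72 × 0.010046 = 0.86691
(2) 8.2287 × 0.49646 × 0.25015 = 1.02192
(3) 0.033629 × 0.29094 × 91.668 = 0.89688
Highest is cycle (2) at 1.0219 (>1, arbitrage).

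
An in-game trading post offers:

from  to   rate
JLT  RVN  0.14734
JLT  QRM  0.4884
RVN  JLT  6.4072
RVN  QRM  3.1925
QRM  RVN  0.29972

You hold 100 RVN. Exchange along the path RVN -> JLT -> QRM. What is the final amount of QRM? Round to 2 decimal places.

100 RVN × 6.4072 = 640.72 JLT
640.72 JLT × 0.4884 = 312.927648 QRM

312.93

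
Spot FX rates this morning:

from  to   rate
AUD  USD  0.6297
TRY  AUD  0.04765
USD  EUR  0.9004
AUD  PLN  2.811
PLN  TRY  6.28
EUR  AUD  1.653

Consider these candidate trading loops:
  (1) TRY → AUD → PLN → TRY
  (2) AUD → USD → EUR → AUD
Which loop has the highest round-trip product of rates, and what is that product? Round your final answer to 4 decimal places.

(1) 0.04765 × 2.811 × 6.28 = 0.84117
(2) 0.6297 × 0.9004 × 1.653 = 0.93722
Highest is cycle (2) at 0.9372 (≤1, no arbitrage).

0.9372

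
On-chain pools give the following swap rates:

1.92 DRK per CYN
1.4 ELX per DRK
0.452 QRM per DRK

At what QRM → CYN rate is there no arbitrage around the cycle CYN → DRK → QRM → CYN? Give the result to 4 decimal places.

Known legs of the cycle: 1.92 × 0.452 = 0.86784
For no arbitrage the full-cycle product must be 1, so the missing rate is 1 / 0.86784 ≈ 1.152286.

1.1523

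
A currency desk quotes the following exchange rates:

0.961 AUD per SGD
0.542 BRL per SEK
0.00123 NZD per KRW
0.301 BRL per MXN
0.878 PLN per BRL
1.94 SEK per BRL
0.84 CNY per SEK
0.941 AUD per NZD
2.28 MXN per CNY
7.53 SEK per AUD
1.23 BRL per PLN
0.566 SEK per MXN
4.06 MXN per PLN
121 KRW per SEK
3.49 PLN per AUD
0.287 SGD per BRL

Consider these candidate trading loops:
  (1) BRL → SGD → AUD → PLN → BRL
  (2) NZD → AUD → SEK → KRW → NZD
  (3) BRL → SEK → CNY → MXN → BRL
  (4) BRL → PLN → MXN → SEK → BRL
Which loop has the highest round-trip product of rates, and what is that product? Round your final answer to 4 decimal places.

1.1840

(1) 0.287 × 0.961 × 3.49 × 1.23 = 1.18396
(2) 0.941 × 7.53 × 121 × 0.00123 = 1.05457
(3) 1.94 × 0.84 × 2.28 × 0.301 = 1.11836
(4) 0.878 × 4.06 × 0.566 × 0.542 = 1.09354
Highest is cycle (1) at 1.1840 (>1, arbitrage).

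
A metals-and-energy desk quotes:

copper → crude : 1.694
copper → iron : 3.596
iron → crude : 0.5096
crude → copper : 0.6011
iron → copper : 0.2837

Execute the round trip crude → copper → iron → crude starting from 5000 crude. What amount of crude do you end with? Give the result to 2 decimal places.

5000 crude × 0.6011 = 3005.5 copper
3005.5 copper × 3.596 = 10807.778 iron
10807.778 iron × 0.5096 = 5507.6436688 crude

5507.64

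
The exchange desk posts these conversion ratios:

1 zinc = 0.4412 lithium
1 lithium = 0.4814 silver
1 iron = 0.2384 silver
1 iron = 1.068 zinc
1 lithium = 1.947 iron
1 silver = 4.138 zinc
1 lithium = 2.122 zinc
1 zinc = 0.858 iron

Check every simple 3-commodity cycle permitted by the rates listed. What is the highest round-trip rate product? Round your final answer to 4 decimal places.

0.9174

iron→zinc→lithium→iron: 1.068 × 0.4412 × 1.947 = 0.91743
lithium→silver→zinc→lithium: 0.4814 × 4.138 × 0.4412 = 0.87889
iron→silver→zinc→iron: 0.2384 × 4.138 × 0.858 = 0.84642
Maximum is iron→zinc→lithium→iron at 0.9174; no arbitrage — every cycle loses value.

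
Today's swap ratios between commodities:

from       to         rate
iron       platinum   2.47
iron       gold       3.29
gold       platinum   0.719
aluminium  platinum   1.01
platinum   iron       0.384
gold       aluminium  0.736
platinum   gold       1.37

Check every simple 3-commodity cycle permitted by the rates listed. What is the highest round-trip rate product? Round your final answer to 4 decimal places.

platinum→gold→aluminium→platinum: 1.37 × 0.736 × 1.01 = 1.01840
platinum→iron→gold→platinum: 0.384 × 3.29 × 0.719 = 0.90836
Maximum is platinum→gold→aluminium→platinum at 1.0184; arbitrage exists.

1.0184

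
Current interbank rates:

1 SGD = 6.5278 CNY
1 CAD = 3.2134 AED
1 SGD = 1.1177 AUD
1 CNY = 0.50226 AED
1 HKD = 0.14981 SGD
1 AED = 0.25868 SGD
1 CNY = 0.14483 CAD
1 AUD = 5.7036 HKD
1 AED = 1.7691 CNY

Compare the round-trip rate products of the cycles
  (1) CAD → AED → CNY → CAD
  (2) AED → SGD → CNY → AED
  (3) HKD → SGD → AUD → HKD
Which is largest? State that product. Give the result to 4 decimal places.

(1) 3.2134 × 1.7691 × 0.14483 = 0.82333
(2) 0.25868 × 6.5278 × 0.50226 = 0.84812
(3) 0.14981 × 1.1177 × 5.7036 = 0.95503
Highest is cycle (3) at 0.9550 (≤1, no arbitrage).

0.9550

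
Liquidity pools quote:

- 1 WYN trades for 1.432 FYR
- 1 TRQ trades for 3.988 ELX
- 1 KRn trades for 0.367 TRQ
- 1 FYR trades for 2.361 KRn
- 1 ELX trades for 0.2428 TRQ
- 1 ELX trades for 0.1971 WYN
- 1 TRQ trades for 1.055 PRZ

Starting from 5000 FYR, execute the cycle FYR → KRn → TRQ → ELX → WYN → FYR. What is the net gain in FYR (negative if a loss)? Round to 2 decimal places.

5000 FYR × 2.361 = 11805 KRn
11805 KRn × 0.367 = 4332.435 TRQ
4332.435 TRQ × 3.988 = 17277.75078 ELX
17277.75078 ELX × 0.1971 = 3405.444678738 WYN
3405.444678738 WYN × 1.432 = 4876.596779952816 FYR
Net change: 4876.596779952816 − 5000 = -123.403220047184 FYR

-123.40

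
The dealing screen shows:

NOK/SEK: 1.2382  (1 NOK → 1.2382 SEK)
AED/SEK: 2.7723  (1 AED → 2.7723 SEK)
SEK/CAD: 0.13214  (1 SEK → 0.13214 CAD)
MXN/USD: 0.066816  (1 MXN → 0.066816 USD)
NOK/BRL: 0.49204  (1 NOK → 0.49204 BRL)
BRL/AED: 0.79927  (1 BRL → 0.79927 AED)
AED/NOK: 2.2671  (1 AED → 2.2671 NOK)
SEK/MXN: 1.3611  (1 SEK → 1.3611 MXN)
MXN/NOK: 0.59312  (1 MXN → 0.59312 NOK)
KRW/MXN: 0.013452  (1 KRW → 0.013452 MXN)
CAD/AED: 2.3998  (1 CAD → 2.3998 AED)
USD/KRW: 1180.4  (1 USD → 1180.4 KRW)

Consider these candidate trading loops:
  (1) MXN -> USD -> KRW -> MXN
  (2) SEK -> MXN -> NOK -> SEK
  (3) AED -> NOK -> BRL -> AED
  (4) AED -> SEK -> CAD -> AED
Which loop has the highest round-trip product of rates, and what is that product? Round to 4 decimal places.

(1) 0.066816 × 1180.4 × 0.013452 = 1.06095
(2) 1.3611 × 0.59312 × 1.2382 = 0.99959
(3) 2.2671 × 0.49204 × 0.79927 = 0.89159
(4) 2.7723 × 0.13214 × 2.3998 = 0.87912
Highest is cycle (1) at 1.0610 (>1, arbitrage).

1.0610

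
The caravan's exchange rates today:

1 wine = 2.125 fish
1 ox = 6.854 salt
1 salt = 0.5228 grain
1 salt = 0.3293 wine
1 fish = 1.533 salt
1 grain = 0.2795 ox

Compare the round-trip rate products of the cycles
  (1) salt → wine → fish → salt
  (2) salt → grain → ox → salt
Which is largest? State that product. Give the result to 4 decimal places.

1.0727

(1) 0.3293 × 2.125 × 1.533 = 1.07274
(2) 0.5228 × 0.2795 × 6.854 = 1.00152
Highest is cycle (1) at 1.0727 (>1, arbitrage).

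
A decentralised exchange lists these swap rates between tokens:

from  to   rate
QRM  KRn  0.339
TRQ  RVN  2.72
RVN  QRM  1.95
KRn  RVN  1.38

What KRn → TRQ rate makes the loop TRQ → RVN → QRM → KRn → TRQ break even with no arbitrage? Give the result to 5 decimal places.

Known legs of the cycle: 2.72 × 1.95 × 0.339 = 1.798056
For no arbitrage the full-cycle product must be 1, so the missing rate is 1 / 1.798056 ≈ 0.5561562.

0.55616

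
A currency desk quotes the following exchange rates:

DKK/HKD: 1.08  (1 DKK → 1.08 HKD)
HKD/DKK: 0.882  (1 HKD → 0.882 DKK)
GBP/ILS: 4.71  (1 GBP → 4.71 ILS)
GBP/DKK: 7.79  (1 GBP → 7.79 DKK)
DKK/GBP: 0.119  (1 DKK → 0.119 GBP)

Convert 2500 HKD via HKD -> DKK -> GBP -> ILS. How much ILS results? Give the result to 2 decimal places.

2500 HKD × 0.882 = 2205 DKK
2205 DKK × 0.119 = 262.395 GBP
262.395 GBP × 4.71 = 1235.88045 ILS

1235.88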